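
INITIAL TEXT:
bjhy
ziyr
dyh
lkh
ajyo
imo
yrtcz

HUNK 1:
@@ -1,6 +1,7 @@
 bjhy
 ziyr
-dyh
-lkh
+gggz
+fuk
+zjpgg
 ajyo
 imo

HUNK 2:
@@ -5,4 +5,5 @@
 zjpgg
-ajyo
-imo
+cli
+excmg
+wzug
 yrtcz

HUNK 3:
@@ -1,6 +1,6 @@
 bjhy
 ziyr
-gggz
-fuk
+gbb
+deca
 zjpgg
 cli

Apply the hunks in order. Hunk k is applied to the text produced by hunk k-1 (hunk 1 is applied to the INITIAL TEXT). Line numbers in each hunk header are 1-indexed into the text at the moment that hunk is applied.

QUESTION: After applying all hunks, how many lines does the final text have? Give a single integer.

Hunk 1: at line 1 remove [dyh,lkh] add [gggz,fuk,zjpgg] -> 8 lines: bjhy ziyr gggz fuk zjpgg ajyo imo yrtcz
Hunk 2: at line 5 remove [ajyo,imo] add [cli,excmg,wzug] -> 9 lines: bjhy ziyr gggz fuk zjpgg cli excmg wzug yrtcz
Hunk 3: at line 1 remove [gggz,fuk] add [gbb,deca] -> 9 lines: bjhy ziyr gbb deca zjpgg cli excmg wzug yrtcz
Final line count: 9

Answer: 9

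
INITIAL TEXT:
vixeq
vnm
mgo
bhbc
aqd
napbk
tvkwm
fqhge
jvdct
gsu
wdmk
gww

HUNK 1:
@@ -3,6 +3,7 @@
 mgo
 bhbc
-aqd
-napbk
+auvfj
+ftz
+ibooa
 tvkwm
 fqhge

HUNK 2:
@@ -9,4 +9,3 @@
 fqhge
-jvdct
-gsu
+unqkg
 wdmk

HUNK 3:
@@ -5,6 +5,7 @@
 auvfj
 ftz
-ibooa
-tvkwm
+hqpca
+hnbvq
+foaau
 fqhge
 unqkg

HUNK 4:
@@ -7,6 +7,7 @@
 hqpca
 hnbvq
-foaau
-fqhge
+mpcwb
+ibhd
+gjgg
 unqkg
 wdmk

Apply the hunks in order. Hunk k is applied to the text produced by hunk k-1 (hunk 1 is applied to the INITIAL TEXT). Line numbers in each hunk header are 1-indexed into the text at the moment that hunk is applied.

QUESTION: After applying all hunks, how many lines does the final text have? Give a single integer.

Answer: 14

Derivation:
Hunk 1: at line 3 remove [aqd,napbk] add [auvfj,ftz,ibooa] -> 13 lines: vixeq vnm mgo bhbc auvfj ftz ibooa tvkwm fqhge jvdct gsu wdmk gww
Hunk 2: at line 9 remove [jvdct,gsu] add [unqkg] -> 12 lines: vixeq vnm mgo bhbc auvfj ftz ibooa tvkwm fqhge unqkg wdmk gww
Hunk 3: at line 5 remove [ibooa,tvkwm] add [hqpca,hnbvq,foaau] -> 13 lines: vixeq vnm mgo bhbc auvfj ftz hqpca hnbvq foaau fqhge unqkg wdmk gww
Hunk 4: at line 7 remove [foaau,fqhge] add [mpcwb,ibhd,gjgg] -> 14 lines: vixeq vnm mgo bhbc auvfj ftz hqpca hnbvq mpcwb ibhd gjgg unqkg wdmk gww
Final line count: 14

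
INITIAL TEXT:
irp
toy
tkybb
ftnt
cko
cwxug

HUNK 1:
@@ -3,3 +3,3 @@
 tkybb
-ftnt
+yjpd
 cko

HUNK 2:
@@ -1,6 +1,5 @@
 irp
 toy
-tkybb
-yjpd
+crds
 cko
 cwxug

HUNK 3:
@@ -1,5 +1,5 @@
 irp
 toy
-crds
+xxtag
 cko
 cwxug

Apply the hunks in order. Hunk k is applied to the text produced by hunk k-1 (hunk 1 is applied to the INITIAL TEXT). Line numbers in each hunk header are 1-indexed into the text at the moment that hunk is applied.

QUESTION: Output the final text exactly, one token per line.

Hunk 1: at line 3 remove [ftnt] add [yjpd] -> 6 lines: irp toy tkybb yjpd cko cwxug
Hunk 2: at line 1 remove [tkybb,yjpd] add [crds] -> 5 lines: irp toy crds cko cwxug
Hunk 3: at line 1 remove [crds] add [xxtag] -> 5 lines: irp toy xxtag cko cwxug

Answer: irp
toy
xxtag
cko
cwxug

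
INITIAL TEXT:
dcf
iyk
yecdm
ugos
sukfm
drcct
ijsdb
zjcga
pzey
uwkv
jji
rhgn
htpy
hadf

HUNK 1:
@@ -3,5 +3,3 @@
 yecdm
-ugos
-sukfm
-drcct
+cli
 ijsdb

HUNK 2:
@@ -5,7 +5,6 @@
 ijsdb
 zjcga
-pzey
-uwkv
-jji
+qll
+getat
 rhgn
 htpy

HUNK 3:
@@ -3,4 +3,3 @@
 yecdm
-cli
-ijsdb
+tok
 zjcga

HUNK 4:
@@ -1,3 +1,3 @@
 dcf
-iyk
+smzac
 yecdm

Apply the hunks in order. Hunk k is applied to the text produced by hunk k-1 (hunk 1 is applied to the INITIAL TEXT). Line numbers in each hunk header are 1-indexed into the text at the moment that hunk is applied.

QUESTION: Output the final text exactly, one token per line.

Answer: dcf
smzac
yecdm
tok
zjcga
qll
getat
rhgn
htpy
hadf

Derivation:
Hunk 1: at line 3 remove [ugos,sukfm,drcct] add [cli] -> 12 lines: dcf iyk yecdm cli ijsdb zjcga pzey uwkv jji rhgn htpy hadf
Hunk 2: at line 5 remove [pzey,uwkv,jji] add [qll,getat] -> 11 lines: dcf iyk yecdm cli ijsdb zjcga qll getat rhgn htpy hadf
Hunk 3: at line 3 remove [cli,ijsdb] add [tok] -> 10 lines: dcf iyk yecdm tok zjcga qll getat rhgn htpy hadf
Hunk 4: at line 1 remove [iyk] add [smzac] -> 10 lines: dcf smzac yecdm tok zjcga qll getat rhgn htpy hadf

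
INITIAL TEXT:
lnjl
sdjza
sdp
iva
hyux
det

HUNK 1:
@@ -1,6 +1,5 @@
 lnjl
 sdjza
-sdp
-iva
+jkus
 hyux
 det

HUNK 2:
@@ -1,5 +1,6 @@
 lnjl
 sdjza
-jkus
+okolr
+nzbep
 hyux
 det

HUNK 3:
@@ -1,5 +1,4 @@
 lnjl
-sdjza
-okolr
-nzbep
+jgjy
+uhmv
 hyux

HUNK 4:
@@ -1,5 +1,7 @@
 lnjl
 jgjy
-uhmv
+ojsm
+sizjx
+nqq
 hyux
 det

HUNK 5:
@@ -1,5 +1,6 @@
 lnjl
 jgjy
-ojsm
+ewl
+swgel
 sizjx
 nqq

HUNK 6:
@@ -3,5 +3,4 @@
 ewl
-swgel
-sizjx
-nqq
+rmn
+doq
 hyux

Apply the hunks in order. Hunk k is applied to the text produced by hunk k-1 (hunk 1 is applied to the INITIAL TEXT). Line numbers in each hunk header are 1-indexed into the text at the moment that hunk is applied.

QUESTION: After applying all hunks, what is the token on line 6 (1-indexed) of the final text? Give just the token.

Answer: hyux

Derivation:
Hunk 1: at line 1 remove [sdp,iva] add [jkus] -> 5 lines: lnjl sdjza jkus hyux det
Hunk 2: at line 1 remove [jkus] add [okolr,nzbep] -> 6 lines: lnjl sdjza okolr nzbep hyux det
Hunk 3: at line 1 remove [sdjza,okolr,nzbep] add [jgjy,uhmv] -> 5 lines: lnjl jgjy uhmv hyux det
Hunk 4: at line 1 remove [uhmv] add [ojsm,sizjx,nqq] -> 7 lines: lnjl jgjy ojsm sizjx nqq hyux det
Hunk 5: at line 1 remove [ojsm] add [ewl,swgel] -> 8 lines: lnjl jgjy ewl swgel sizjx nqq hyux det
Hunk 6: at line 3 remove [swgel,sizjx,nqq] add [rmn,doq] -> 7 lines: lnjl jgjy ewl rmn doq hyux det
Final line 6: hyux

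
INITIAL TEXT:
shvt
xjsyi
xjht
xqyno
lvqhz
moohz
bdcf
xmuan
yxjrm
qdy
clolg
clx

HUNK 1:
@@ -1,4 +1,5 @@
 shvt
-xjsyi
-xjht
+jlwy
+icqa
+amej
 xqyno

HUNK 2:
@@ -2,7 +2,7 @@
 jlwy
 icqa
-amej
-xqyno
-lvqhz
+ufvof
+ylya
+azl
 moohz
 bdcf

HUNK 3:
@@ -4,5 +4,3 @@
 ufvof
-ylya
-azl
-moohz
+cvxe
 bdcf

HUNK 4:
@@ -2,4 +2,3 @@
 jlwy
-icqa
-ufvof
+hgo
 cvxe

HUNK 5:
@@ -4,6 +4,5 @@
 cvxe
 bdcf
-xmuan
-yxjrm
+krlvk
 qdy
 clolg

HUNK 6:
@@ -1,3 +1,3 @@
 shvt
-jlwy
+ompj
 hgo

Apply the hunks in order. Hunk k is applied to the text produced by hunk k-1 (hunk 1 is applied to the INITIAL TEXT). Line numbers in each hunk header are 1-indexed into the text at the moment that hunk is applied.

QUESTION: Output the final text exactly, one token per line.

Answer: shvt
ompj
hgo
cvxe
bdcf
krlvk
qdy
clolg
clx

Derivation:
Hunk 1: at line 1 remove [xjsyi,xjht] add [jlwy,icqa,amej] -> 13 lines: shvt jlwy icqa amej xqyno lvqhz moohz bdcf xmuan yxjrm qdy clolg clx
Hunk 2: at line 2 remove [amej,xqyno,lvqhz] add [ufvof,ylya,azl] -> 13 lines: shvt jlwy icqa ufvof ylya azl moohz bdcf xmuan yxjrm qdy clolg clx
Hunk 3: at line 4 remove [ylya,azl,moohz] add [cvxe] -> 11 lines: shvt jlwy icqa ufvof cvxe bdcf xmuan yxjrm qdy clolg clx
Hunk 4: at line 2 remove [icqa,ufvof] add [hgo] -> 10 lines: shvt jlwy hgo cvxe bdcf xmuan yxjrm qdy clolg clx
Hunk 5: at line 4 remove [xmuan,yxjrm] add [krlvk] -> 9 lines: shvt jlwy hgo cvxe bdcf krlvk qdy clolg clx
Hunk 6: at line 1 remove [jlwy] add [ompj] -> 9 lines: shvt ompj hgo cvxe bdcf krlvk qdy clolg clx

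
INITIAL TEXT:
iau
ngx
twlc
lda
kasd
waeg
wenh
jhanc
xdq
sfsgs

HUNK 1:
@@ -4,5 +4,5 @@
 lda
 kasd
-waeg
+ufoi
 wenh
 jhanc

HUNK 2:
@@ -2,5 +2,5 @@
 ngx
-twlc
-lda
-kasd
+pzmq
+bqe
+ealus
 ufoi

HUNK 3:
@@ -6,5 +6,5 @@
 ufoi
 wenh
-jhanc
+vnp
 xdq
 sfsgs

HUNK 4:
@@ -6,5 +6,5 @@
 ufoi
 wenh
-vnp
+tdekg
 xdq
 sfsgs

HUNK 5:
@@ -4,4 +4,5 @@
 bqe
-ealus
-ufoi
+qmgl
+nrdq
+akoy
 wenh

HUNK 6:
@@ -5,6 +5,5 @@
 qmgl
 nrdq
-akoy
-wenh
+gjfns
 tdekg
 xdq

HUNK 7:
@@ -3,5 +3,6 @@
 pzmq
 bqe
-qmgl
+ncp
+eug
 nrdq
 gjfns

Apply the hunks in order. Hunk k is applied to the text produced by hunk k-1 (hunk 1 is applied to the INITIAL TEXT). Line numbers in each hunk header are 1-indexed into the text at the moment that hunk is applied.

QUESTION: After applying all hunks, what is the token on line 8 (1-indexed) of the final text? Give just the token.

Answer: gjfns

Derivation:
Hunk 1: at line 4 remove [waeg] add [ufoi] -> 10 lines: iau ngx twlc lda kasd ufoi wenh jhanc xdq sfsgs
Hunk 2: at line 2 remove [twlc,lda,kasd] add [pzmq,bqe,ealus] -> 10 lines: iau ngx pzmq bqe ealus ufoi wenh jhanc xdq sfsgs
Hunk 3: at line 6 remove [jhanc] add [vnp] -> 10 lines: iau ngx pzmq bqe ealus ufoi wenh vnp xdq sfsgs
Hunk 4: at line 6 remove [vnp] add [tdekg] -> 10 lines: iau ngx pzmq bqe ealus ufoi wenh tdekg xdq sfsgs
Hunk 5: at line 4 remove [ealus,ufoi] add [qmgl,nrdq,akoy] -> 11 lines: iau ngx pzmq bqe qmgl nrdq akoy wenh tdekg xdq sfsgs
Hunk 6: at line 5 remove [akoy,wenh] add [gjfns] -> 10 lines: iau ngx pzmq bqe qmgl nrdq gjfns tdekg xdq sfsgs
Hunk 7: at line 3 remove [qmgl] add [ncp,eug] -> 11 lines: iau ngx pzmq bqe ncp eug nrdq gjfns tdekg xdq sfsgs
Final line 8: gjfns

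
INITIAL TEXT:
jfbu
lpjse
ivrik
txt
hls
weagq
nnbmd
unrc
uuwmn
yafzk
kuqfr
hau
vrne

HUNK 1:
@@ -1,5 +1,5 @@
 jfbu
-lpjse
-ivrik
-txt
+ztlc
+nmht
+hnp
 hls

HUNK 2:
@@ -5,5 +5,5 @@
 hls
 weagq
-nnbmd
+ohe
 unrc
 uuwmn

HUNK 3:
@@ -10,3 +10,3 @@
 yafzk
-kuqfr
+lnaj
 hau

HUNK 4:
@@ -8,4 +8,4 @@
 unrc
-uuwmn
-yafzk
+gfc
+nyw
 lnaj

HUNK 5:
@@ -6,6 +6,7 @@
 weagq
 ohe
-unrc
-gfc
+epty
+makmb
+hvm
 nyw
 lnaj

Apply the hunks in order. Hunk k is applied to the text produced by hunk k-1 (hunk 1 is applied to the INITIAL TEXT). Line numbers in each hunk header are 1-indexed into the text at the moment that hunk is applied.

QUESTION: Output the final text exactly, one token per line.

Answer: jfbu
ztlc
nmht
hnp
hls
weagq
ohe
epty
makmb
hvm
nyw
lnaj
hau
vrne

Derivation:
Hunk 1: at line 1 remove [lpjse,ivrik,txt] add [ztlc,nmht,hnp] -> 13 lines: jfbu ztlc nmht hnp hls weagq nnbmd unrc uuwmn yafzk kuqfr hau vrne
Hunk 2: at line 5 remove [nnbmd] add [ohe] -> 13 lines: jfbu ztlc nmht hnp hls weagq ohe unrc uuwmn yafzk kuqfr hau vrne
Hunk 3: at line 10 remove [kuqfr] add [lnaj] -> 13 lines: jfbu ztlc nmht hnp hls weagq ohe unrc uuwmn yafzk lnaj hau vrne
Hunk 4: at line 8 remove [uuwmn,yafzk] add [gfc,nyw] -> 13 lines: jfbu ztlc nmht hnp hls weagq ohe unrc gfc nyw lnaj hau vrne
Hunk 5: at line 6 remove [unrc,gfc] add [epty,makmb,hvm] -> 14 lines: jfbu ztlc nmht hnp hls weagq ohe epty makmb hvm nyw lnaj hau vrne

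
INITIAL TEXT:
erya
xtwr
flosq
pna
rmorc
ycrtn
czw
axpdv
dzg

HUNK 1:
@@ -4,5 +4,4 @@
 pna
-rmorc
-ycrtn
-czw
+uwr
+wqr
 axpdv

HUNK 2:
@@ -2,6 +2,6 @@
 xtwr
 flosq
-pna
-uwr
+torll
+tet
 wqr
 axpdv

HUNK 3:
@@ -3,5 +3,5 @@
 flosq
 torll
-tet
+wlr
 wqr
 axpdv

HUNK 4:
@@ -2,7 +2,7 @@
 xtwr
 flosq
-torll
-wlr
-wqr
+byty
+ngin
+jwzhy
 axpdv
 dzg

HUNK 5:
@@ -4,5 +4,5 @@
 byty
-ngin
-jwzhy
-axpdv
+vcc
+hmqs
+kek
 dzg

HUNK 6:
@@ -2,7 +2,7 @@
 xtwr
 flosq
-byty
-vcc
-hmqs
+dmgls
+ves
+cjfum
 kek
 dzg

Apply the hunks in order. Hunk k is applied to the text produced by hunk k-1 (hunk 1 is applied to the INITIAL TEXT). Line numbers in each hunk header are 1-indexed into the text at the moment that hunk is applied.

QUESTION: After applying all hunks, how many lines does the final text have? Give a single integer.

Answer: 8

Derivation:
Hunk 1: at line 4 remove [rmorc,ycrtn,czw] add [uwr,wqr] -> 8 lines: erya xtwr flosq pna uwr wqr axpdv dzg
Hunk 2: at line 2 remove [pna,uwr] add [torll,tet] -> 8 lines: erya xtwr flosq torll tet wqr axpdv dzg
Hunk 3: at line 3 remove [tet] add [wlr] -> 8 lines: erya xtwr flosq torll wlr wqr axpdv dzg
Hunk 4: at line 2 remove [torll,wlr,wqr] add [byty,ngin,jwzhy] -> 8 lines: erya xtwr flosq byty ngin jwzhy axpdv dzg
Hunk 5: at line 4 remove [ngin,jwzhy,axpdv] add [vcc,hmqs,kek] -> 8 lines: erya xtwr flosq byty vcc hmqs kek dzg
Hunk 6: at line 2 remove [byty,vcc,hmqs] add [dmgls,ves,cjfum] -> 8 lines: erya xtwr flosq dmgls ves cjfum kek dzg
Final line count: 8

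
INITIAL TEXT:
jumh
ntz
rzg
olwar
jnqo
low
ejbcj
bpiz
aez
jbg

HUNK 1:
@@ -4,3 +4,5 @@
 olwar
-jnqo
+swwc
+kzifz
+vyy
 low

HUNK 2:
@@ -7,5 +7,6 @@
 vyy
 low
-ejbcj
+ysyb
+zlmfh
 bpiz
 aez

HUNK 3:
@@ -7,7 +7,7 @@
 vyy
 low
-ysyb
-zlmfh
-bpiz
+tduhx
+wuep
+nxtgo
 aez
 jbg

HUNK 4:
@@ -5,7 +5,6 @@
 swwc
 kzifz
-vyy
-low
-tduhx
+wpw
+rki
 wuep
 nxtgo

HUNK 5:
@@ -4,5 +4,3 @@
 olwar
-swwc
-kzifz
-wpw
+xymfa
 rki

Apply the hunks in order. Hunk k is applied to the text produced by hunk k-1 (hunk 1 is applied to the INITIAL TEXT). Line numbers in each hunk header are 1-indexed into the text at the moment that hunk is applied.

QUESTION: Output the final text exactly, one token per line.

Answer: jumh
ntz
rzg
olwar
xymfa
rki
wuep
nxtgo
aez
jbg

Derivation:
Hunk 1: at line 4 remove [jnqo] add [swwc,kzifz,vyy] -> 12 lines: jumh ntz rzg olwar swwc kzifz vyy low ejbcj bpiz aez jbg
Hunk 2: at line 7 remove [ejbcj] add [ysyb,zlmfh] -> 13 lines: jumh ntz rzg olwar swwc kzifz vyy low ysyb zlmfh bpiz aez jbg
Hunk 3: at line 7 remove [ysyb,zlmfh,bpiz] add [tduhx,wuep,nxtgo] -> 13 lines: jumh ntz rzg olwar swwc kzifz vyy low tduhx wuep nxtgo aez jbg
Hunk 4: at line 5 remove [vyy,low,tduhx] add [wpw,rki] -> 12 lines: jumh ntz rzg olwar swwc kzifz wpw rki wuep nxtgo aez jbg
Hunk 5: at line 4 remove [swwc,kzifz,wpw] add [xymfa] -> 10 lines: jumh ntz rzg olwar xymfa rki wuep nxtgo aez jbg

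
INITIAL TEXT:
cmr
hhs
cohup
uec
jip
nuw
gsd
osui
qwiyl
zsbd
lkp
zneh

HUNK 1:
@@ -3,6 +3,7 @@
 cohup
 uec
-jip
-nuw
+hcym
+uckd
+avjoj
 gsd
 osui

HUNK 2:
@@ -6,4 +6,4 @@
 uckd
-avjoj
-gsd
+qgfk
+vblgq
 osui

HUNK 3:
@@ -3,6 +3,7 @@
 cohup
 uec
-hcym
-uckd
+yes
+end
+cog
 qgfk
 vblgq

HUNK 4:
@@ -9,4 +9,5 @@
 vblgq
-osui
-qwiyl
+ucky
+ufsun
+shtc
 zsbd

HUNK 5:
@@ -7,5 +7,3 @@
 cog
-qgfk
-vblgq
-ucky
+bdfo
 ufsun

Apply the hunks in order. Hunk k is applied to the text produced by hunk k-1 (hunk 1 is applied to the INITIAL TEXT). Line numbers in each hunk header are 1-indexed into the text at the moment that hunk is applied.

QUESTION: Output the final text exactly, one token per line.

Hunk 1: at line 3 remove [jip,nuw] add [hcym,uckd,avjoj] -> 13 lines: cmr hhs cohup uec hcym uckd avjoj gsd osui qwiyl zsbd lkp zneh
Hunk 2: at line 6 remove [avjoj,gsd] add [qgfk,vblgq] -> 13 lines: cmr hhs cohup uec hcym uckd qgfk vblgq osui qwiyl zsbd lkp zneh
Hunk 3: at line 3 remove [hcym,uckd] add [yes,end,cog] -> 14 lines: cmr hhs cohup uec yes end cog qgfk vblgq osui qwiyl zsbd lkp zneh
Hunk 4: at line 9 remove [osui,qwiyl] add [ucky,ufsun,shtc] -> 15 lines: cmr hhs cohup uec yes end cog qgfk vblgq ucky ufsun shtc zsbd lkp zneh
Hunk 5: at line 7 remove [qgfk,vblgq,ucky] add [bdfo] -> 13 lines: cmr hhs cohup uec yes end cog bdfo ufsun shtc zsbd lkp zneh

Answer: cmr
hhs
cohup
uec
yes
end
cog
bdfo
ufsun
shtc
zsbd
lkp
zneh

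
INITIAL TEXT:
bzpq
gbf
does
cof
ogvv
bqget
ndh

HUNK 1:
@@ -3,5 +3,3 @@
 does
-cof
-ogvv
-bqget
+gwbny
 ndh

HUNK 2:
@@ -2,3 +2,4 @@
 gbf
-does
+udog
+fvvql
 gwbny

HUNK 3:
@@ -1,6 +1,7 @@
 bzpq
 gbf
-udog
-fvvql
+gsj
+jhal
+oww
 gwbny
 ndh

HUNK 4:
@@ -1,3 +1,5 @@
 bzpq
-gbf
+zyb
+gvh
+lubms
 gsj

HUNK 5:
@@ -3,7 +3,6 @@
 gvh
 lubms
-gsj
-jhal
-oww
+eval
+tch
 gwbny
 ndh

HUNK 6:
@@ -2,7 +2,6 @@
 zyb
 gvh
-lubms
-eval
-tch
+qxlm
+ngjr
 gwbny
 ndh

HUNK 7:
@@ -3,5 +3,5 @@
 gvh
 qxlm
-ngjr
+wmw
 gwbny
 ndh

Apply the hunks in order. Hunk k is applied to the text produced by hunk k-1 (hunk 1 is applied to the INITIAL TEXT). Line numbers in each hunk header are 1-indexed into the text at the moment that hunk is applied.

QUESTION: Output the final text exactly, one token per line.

Answer: bzpq
zyb
gvh
qxlm
wmw
gwbny
ndh

Derivation:
Hunk 1: at line 3 remove [cof,ogvv,bqget] add [gwbny] -> 5 lines: bzpq gbf does gwbny ndh
Hunk 2: at line 2 remove [does] add [udog,fvvql] -> 6 lines: bzpq gbf udog fvvql gwbny ndh
Hunk 3: at line 1 remove [udog,fvvql] add [gsj,jhal,oww] -> 7 lines: bzpq gbf gsj jhal oww gwbny ndh
Hunk 4: at line 1 remove [gbf] add [zyb,gvh,lubms] -> 9 lines: bzpq zyb gvh lubms gsj jhal oww gwbny ndh
Hunk 5: at line 3 remove [gsj,jhal,oww] add [eval,tch] -> 8 lines: bzpq zyb gvh lubms eval tch gwbny ndh
Hunk 6: at line 2 remove [lubms,eval,tch] add [qxlm,ngjr] -> 7 lines: bzpq zyb gvh qxlm ngjr gwbny ndh
Hunk 7: at line 3 remove [ngjr] add [wmw] -> 7 lines: bzpq zyb gvh qxlm wmw gwbny ndh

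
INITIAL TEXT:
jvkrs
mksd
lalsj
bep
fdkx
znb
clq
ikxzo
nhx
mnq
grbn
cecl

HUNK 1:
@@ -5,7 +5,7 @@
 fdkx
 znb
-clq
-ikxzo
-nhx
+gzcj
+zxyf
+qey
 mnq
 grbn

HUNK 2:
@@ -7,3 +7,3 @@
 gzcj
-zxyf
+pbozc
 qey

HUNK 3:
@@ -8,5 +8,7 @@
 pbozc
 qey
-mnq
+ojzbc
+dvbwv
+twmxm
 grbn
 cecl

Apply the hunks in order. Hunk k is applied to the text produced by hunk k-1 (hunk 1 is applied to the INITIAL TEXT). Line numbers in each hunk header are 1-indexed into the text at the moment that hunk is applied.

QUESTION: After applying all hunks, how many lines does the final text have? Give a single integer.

Hunk 1: at line 5 remove [clq,ikxzo,nhx] add [gzcj,zxyf,qey] -> 12 lines: jvkrs mksd lalsj bep fdkx znb gzcj zxyf qey mnq grbn cecl
Hunk 2: at line 7 remove [zxyf] add [pbozc] -> 12 lines: jvkrs mksd lalsj bep fdkx znb gzcj pbozc qey mnq grbn cecl
Hunk 3: at line 8 remove [mnq] add [ojzbc,dvbwv,twmxm] -> 14 lines: jvkrs mksd lalsj bep fdkx znb gzcj pbozc qey ojzbc dvbwv twmxm grbn cecl
Final line count: 14

Answer: 14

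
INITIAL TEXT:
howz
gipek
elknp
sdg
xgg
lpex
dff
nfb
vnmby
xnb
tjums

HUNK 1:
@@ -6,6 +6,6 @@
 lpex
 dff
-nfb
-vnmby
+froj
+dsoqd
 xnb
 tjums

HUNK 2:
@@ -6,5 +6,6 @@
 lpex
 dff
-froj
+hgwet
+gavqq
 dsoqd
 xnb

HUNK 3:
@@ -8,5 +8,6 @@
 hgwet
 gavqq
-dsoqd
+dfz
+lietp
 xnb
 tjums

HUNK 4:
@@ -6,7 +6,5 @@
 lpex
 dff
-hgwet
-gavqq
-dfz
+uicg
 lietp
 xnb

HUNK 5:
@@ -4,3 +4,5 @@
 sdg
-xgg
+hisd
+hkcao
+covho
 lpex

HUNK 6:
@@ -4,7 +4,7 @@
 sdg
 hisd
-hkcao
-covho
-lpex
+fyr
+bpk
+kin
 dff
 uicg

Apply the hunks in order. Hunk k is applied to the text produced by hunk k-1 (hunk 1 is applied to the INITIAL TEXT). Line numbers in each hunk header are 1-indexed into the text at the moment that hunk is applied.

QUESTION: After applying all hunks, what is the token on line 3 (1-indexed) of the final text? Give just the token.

Answer: elknp

Derivation:
Hunk 1: at line 6 remove [nfb,vnmby] add [froj,dsoqd] -> 11 lines: howz gipek elknp sdg xgg lpex dff froj dsoqd xnb tjums
Hunk 2: at line 6 remove [froj] add [hgwet,gavqq] -> 12 lines: howz gipek elknp sdg xgg lpex dff hgwet gavqq dsoqd xnb tjums
Hunk 3: at line 8 remove [dsoqd] add [dfz,lietp] -> 13 lines: howz gipek elknp sdg xgg lpex dff hgwet gavqq dfz lietp xnb tjums
Hunk 4: at line 6 remove [hgwet,gavqq,dfz] add [uicg] -> 11 lines: howz gipek elknp sdg xgg lpex dff uicg lietp xnb tjums
Hunk 5: at line 4 remove [xgg] add [hisd,hkcao,covho] -> 13 lines: howz gipek elknp sdg hisd hkcao covho lpex dff uicg lietp xnb tjums
Hunk 6: at line 4 remove [hkcao,covho,lpex] add [fyr,bpk,kin] -> 13 lines: howz gipek elknp sdg hisd fyr bpk kin dff uicg lietp xnb tjums
Final line 3: elknp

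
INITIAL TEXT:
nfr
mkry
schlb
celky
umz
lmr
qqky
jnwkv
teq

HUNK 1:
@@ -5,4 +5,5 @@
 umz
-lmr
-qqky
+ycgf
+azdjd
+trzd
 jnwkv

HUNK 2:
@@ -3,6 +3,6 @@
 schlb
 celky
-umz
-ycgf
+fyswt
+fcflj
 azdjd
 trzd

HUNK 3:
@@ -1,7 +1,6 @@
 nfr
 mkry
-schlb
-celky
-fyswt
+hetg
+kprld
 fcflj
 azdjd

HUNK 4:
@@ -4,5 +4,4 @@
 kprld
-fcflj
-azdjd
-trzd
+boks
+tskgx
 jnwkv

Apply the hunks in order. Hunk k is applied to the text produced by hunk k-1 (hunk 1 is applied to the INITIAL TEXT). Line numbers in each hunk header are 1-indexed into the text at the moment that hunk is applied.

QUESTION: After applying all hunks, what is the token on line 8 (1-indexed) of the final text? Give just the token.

Hunk 1: at line 5 remove [lmr,qqky] add [ycgf,azdjd,trzd] -> 10 lines: nfr mkry schlb celky umz ycgf azdjd trzd jnwkv teq
Hunk 2: at line 3 remove [umz,ycgf] add [fyswt,fcflj] -> 10 lines: nfr mkry schlb celky fyswt fcflj azdjd trzd jnwkv teq
Hunk 3: at line 1 remove [schlb,celky,fyswt] add [hetg,kprld] -> 9 lines: nfr mkry hetg kprld fcflj azdjd trzd jnwkv teq
Hunk 4: at line 4 remove [fcflj,azdjd,trzd] add [boks,tskgx] -> 8 lines: nfr mkry hetg kprld boks tskgx jnwkv teq
Final line 8: teq

Answer: teq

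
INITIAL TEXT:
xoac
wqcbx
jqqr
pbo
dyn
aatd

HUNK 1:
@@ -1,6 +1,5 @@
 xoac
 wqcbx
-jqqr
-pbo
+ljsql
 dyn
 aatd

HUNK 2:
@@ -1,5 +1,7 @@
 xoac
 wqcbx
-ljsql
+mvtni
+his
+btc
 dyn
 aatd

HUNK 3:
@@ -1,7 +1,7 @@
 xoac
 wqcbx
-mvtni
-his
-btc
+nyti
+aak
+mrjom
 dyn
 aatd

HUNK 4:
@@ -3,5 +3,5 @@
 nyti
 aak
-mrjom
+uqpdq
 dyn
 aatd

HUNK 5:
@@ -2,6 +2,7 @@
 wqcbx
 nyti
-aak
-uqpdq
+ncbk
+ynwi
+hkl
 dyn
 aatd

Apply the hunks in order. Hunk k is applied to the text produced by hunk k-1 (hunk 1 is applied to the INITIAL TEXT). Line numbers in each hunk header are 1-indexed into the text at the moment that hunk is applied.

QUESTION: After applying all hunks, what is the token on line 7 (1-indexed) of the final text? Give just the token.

Answer: dyn

Derivation:
Hunk 1: at line 1 remove [jqqr,pbo] add [ljsql] -> 5 lines: xoac wqcbx ljsql dyn aatd
Hunk 2: at line 1 remove [ljsql] add [mvtni,his,btc] -> 7 lines: xoac wqcbx mvtni his btc dyn aatd
Hunk 3: at line 1 remove [mvtni,his,btc] add [nyti,aak,mrjom] -> 7 lines: xoac wqcbx nyti aak mrjom dyn aatd
Hunk 4: at line 3 remove [mrjom] add [uqpdq] -> 7 lines: xoac wqcbx nyti aak uqpdq dyn aatd
Hunk 5: at line 2 remove [aak,uqpdq] add [ncbk,ynwi,hkl] -> 8 lines: xoac wqcbx nyti ncbk ynwi hkl dyn aatd
Final line 7: dyn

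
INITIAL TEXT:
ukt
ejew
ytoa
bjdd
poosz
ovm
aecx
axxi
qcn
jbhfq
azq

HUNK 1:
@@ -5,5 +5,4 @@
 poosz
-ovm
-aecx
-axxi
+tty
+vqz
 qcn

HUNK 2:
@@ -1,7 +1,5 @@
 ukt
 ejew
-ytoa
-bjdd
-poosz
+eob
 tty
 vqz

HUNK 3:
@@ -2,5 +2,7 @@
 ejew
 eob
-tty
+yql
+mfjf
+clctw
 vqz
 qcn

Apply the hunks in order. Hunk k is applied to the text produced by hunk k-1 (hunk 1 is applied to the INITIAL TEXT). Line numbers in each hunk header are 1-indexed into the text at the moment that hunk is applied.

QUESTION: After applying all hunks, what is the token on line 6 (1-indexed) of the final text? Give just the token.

Answer: clctw

Derivation:
Hunk 1: at line 5 remove [ovm,aecx,axxi] add [tty,vqz] -> 10 lines: ukt ejew ytoa bjdd poosz tty vqz qcn jbhfq azq
Hunk 2: at line 1 remove [ytoa,bjdd,poosz] add [eob] -> 8 lines: ukt ejew eob tty vqz qcn jbhfq azq
Hunk 3: at line 2 remove [tty] add [yql,mfjf,clctw] -> 10 lines: ukt ejew eob yql mfjf clctw vqz qcn jbhfq azq
Final line 6: clctw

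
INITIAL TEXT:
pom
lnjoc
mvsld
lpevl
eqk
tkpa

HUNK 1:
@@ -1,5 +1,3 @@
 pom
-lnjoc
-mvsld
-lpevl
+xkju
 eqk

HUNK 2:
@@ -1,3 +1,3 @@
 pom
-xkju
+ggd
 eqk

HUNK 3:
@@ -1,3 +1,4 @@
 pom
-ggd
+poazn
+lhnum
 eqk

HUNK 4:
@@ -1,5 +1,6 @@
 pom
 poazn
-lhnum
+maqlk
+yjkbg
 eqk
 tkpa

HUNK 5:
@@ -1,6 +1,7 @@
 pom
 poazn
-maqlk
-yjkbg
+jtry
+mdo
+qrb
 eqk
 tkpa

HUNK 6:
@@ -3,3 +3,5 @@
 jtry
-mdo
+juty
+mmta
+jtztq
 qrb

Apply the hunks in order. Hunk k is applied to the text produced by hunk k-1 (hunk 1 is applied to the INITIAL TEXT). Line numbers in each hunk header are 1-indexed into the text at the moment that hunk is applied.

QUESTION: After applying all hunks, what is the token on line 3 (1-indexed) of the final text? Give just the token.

Answer: jtry

Derivation:
Hunk 1: at line 1 remove [lnjoc,mvsld,lpevl] add [xkju] -> 4 lines: pom xkju eqk tkpa
Hunk 2: at line 1 remove [xkju] add [ggd] -> 4 lines: pom ggd eqk tkpa
Hunk 3: at line 1 remove [ggd] add [poazn,lhnum] -> 5 lines: pom poazn lhnum eqk tkpa
Hunk 4: at line 1 remove [lhnum] add [maqlk,yjkbg] -> 6 lines: pom poazn maqlk yjkbg eqk tkpa
Hunk 5: at line 1 remove [maqlk,yjkbg] add [jtry,mdo,qrb] -> 7 lines: pom poazn jtry mdo qrb eqk tkpa
Hunk 6: at line 3 remove [mdo] add [juty,mmta,jtztq] -> 9 lines: pom poazn jtry juty mmta jtztq qrb eqk tkpa
Final line 3: jtry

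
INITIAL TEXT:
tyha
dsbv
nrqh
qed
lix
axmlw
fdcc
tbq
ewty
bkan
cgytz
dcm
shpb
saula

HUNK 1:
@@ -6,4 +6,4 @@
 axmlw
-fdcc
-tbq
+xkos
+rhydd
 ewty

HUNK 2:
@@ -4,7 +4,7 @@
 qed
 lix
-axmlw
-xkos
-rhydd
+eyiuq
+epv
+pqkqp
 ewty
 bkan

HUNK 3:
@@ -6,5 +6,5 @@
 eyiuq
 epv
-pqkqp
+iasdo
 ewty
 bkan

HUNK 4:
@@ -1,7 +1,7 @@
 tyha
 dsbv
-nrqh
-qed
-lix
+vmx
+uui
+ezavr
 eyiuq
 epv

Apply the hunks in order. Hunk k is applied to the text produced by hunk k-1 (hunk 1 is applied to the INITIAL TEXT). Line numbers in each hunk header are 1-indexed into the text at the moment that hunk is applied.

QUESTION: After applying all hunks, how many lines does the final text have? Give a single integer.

Answer: 14

Derivation:
Hunk 1: at line 6 remove [fdcc,tbq] add [xkos,rhydd] -> 14 lines: tyha dsbv nrqh qed lix axmlw xkos rhydd ewty bkan cgytz dcm shpb saula
Hunk 2: at line 4 remove [axmlw,xkos,rhydd] add [eyiuq,epv,pqkqp] -> 14 lines: tyha dsbv nrqh qed lix eyiuq epv pqkqp ewty bkan cgytz dcm shpb saula
Hunk 3: at line 6 remove [pqkqp] add [iasdo] -> 14 lines: tyha dsbv nrqh qed lix eyiuq epv iasdo ewty bkan cgytz dcm shpb saula
Hunk 4: at line 1 remove [nrqh,qed,lix] add [vmx,uui,ezavr] -> 14 lines: tyha dsbv vmx uui ezavr eyiuq epv iasdo ewty bkan cgytz dcm shpb saula
Final line count: 14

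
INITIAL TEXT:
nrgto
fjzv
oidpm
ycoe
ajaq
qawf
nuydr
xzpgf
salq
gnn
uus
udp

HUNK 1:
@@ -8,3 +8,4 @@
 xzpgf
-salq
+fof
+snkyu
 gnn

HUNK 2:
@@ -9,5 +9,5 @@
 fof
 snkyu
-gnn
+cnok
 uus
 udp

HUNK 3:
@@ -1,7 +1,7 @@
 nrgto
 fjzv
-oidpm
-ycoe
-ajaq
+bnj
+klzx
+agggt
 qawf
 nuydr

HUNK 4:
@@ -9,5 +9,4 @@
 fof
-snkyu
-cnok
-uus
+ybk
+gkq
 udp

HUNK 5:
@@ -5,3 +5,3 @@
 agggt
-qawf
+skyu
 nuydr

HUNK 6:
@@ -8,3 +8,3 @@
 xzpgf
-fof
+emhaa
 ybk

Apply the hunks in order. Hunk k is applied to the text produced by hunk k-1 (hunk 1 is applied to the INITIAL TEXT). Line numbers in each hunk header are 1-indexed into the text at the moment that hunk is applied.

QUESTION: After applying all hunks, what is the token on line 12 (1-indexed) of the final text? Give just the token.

Answer: udp

Derivation:
Hunk 1: at line 8 remove [salq] add [fof,snkyu] -> 13 lines: nrgto fjzv oidpm ycoe ajaq qawf nuydr xzpgf fof snkyu gnn uus udp
Hunk 2: at line 9 remove [gnn] add [cnok] -> 13 lines: nrgto fjzv oidpm ycoe ajaq qawf nuydr xzpgf fof snkyu cnok uus udp
Hunk 3: at line 1 remove [oidpm,ycoe,ajaq] add [bnj,klzx,agggt] -> 13 lines: nrgto fjzv bnj klzx agggt qawf nuydr xzpgf fof snkyu cnok uus udp
Hunk 4: at line 9 remove [snkyu,cnok,uus] add [ybk,gkq] -> 12 lines: nrgto fjzv bnj klzx agggt qawf nuydr xzpgf fof ybk gkq udp
Hunk 5: at line 5 remove [qawf] add [skyu] -> 12 lines: nrgto fjzv bnj klzx agggt skyu nuydr xzpgf fof ybk gkq udp
Hunk 6: at line 8 remove [fof] add [emhaa] -> 12 lines: nrgto fjzv bnj klzx agggt skyu nuydr xzpgf emhaa ybk gkq udp
Final line 12: udp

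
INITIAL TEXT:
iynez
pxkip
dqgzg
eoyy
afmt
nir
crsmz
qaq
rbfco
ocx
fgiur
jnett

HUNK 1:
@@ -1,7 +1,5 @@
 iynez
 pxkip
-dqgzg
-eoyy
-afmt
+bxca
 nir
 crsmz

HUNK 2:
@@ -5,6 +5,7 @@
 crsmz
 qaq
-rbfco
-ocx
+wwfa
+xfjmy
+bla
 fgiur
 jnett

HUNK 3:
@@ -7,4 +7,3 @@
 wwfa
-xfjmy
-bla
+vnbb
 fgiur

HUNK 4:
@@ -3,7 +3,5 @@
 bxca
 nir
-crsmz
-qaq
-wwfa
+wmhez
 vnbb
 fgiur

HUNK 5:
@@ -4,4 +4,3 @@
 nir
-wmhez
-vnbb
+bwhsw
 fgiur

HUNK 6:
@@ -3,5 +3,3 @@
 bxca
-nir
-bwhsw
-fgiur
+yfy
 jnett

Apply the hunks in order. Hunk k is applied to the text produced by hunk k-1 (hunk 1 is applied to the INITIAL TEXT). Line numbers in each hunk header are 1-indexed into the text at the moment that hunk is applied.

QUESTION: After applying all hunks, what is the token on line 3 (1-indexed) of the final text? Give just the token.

Hunk 1: at line 1 remove [dqgzg,eoyy,afmt] add [bxca] -> 10 lines: iynez pxkip bxca nir crsmz qaq rbfco ocx fgiur jnett
Hunk 2: at line 5 remove [rbfco,ocx] add [wwfa,xfjmy,bla] -> 11 lines: iynez pxkip bxca nir crsmz qaq wwfa xfjmy bla fgiur jnett
Hunk 3: at line 7 remove [xfjmy,bla] add [vnbb] -> 10 lines: iynez pxkip bxca nir crsmz qaq wwfa vnbb fgiur jnett
Hunk 4: at line 3 remove [crsmz,qaq,wwfa] add [wmhez] -> 8 lines: iynez pxkip bxca nir wmhez vnbb fgiur jnett
Hunk 5: at line 4 remove [wmhez,vnbb] add [bwhsw] -> 7 lines: iynez pxkip bxca nir bwhsw fgiur jnett
Hunk 6: at line 3 remove [nir,bwhsw,fgiur] add [yfy] -> 5 lines: iynez pxkip bxca yfy jnett
Final line 3: bxca

Answer: bxca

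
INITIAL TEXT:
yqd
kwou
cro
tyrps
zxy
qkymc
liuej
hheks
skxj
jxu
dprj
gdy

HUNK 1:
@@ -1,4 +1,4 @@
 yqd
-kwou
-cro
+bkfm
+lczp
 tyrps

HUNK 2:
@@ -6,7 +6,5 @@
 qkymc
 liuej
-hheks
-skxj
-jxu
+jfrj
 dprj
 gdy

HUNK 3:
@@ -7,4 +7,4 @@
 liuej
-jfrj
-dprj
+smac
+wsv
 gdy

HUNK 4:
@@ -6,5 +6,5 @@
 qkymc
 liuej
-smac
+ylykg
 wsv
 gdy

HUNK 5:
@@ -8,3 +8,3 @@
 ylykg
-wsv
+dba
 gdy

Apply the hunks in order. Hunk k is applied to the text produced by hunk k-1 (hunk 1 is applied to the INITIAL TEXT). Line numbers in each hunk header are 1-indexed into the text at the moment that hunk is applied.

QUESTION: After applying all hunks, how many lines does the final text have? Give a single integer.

Answer: 10

Derivation:
Hunk 1: at line 1 remove [kwou,cro] add [bkfm,lczp] -> 12 lines: yqd bkfm lczp tyrps zxy qkymc liuej hheks skxj jxu dprj gdy
Hunk 2: at line 6 remove [hheks,skxj,jxu] add [jfrj] -> 10 lines: yqd bkfm lczp tyrps zxy qkymc liuej jfrj dprj gdy
Hunk 3: at line 7 remove [jfrj,dprj] add [smac,wsv] -> 10 lines: yqd bkfm lczp tyrps zxy qkymc liuej smac wsv gdy
Hunk 4: at line 6 remove [smac] add [ylykg] -> 10 lines: yqd bkfm lczp tyrps zxy qkymc liuej ylykg wsv gdy
Hunk 5: at line 8 remove [wsv] add [dba] -> 10 lines: yqd bkfm lczp tyrps zxy qkymc liuej ylykg dba gdy
Final line count: 10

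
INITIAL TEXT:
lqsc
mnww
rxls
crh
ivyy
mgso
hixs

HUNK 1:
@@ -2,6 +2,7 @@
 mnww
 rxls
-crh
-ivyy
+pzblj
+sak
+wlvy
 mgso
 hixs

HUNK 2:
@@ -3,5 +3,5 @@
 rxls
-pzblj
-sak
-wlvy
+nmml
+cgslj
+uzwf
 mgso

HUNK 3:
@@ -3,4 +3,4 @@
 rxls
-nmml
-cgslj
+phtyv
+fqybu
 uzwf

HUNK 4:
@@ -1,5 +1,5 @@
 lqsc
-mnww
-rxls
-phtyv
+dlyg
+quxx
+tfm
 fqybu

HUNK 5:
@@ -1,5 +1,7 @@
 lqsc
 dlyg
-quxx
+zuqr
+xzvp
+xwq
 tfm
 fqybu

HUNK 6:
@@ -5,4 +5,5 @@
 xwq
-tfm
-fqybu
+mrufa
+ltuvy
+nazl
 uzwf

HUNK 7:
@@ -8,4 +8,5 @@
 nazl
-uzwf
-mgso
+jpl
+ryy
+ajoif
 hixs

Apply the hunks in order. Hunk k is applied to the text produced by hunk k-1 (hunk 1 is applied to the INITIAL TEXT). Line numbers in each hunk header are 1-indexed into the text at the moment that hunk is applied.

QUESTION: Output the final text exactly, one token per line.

Answer: lqsc
dlyg
zuqr
xzvp
xwq
mrufa
ltuvy
nazl
jpl
ryy
ajoif
hixs

Derivation:
Hunk 1: at line 2 remove [crh,ivyy] add [pzblj,sak,wlvy] -> 8 lines: lqsc mnww rxls pzblj sak wlvy mgso hixs
Hunk 2: at line 3 remove [pzblj,sak,wlvy] add [nmml,cgslj,uzwf] -> 8 lines: lqsc mnww rxls nmml cgslj uzwf mgso hixs
Hunk 3: at line 3 remove [nmml,cgslj] add [phtyv,fqybu] -> 8 lines: lqsc mnww rxls phtyv fqybu uzwf mgso hixs
Hunk 4: at line 1 remove [mnww,rxls,phtyv] add [dlyg,quxx,tfm] -> 8 lines: lqsc dlyg quxx tfm fqybu uzwf mgso hixs
Hunk 5: at line 1 remove [quxx] add [zuqr,xzvp,xwq] -> 10 lines: lqsc dlyg zuqr xzvp xwq tfm fqybu uzwf mgso hixs
Hunk 6: at line 5 remove [tfm,fqybu] add [mrufa,ltuvy,nazl] -> 11 lines: lqsc dlyg zuqr xzvp xwq mrufa ltuvy nazl uzwf mgso hixs
Hunk 7: at line 8 remove [uzwf,mgso] add [jpl,ryy,ajoif] -> 12 lines: lqsc dlyg zuqr xzvp xwq mrufa ltuvy nazl jpl ryy ajoif hixs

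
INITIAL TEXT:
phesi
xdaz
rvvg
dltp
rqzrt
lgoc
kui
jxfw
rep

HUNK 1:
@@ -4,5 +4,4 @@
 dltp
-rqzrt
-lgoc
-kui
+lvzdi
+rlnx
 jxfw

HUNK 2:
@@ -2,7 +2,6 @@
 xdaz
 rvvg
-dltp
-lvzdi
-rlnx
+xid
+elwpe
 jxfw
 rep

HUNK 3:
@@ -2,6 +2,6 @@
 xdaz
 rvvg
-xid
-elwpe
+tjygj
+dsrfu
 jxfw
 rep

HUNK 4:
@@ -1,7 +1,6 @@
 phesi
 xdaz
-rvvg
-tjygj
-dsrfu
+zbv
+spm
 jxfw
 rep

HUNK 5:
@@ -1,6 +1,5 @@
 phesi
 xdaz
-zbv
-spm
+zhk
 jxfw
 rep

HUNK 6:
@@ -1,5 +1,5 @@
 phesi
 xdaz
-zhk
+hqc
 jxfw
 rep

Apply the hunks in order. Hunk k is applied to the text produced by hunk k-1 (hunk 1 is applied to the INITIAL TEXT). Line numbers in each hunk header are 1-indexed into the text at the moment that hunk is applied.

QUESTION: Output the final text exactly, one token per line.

Hunk 1: at line 4 remove [rqzrt,lgoc,kui] add [lvzdi,rlnx] -> 8 lines: phesi xdaz rvvg dltp lvzdi rlnx jxfw rep
Hunk 2: at line 2 remove [dltp,lvzdi,rlnx] add [xid,elwpe] -> 7 lines: phesi xdaz rvvg xid elwpe jxfw rep
Hunk 3: at line 2 remove [xid,elwpe] add [tjygj,dsrfu] -> 7 lines: phesi xdaz rvvg tjygj dsrfu jxfw rep
Hunk 4: at line 1 remove [rvvg,tjygj,dsrfu] add [zbv,spm] -> 6 lines: phesi xdaz zbv spm jxfw rep
Hunk 5: at line 1 remove [zbv,spm] add [zhk] -> 5 lines: phesi xdaz zhk jxfw rep
Hunk 6: at line 1 remove [zhk] add [hqc] -> 5 lines: phesi xdaz hqc jxfw rep

Answer: phesi
xdaz
hqc
jxfw
rep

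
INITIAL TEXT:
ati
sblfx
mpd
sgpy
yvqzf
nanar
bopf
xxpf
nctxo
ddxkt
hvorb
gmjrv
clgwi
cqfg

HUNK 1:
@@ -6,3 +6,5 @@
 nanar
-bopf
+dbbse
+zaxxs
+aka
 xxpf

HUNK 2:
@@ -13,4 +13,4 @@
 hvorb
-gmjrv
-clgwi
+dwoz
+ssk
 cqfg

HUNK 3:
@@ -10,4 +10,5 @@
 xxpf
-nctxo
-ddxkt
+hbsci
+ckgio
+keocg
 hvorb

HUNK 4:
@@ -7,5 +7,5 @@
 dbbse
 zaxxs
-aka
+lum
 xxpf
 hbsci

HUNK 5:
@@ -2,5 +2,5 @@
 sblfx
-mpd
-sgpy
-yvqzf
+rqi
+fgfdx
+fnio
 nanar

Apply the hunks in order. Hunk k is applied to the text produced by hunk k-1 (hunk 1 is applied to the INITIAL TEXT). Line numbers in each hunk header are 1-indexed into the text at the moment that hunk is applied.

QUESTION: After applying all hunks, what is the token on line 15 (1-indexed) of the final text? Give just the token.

Hunk 1: at line 6 remove [bopf] add [dbbse,zaxxs,aka] -> 16 lines: ati sblfx mpd sgpy yvqzf nanar dbbse zaxxs aka xxpf nctxo ddxkt hvorb gmjrv clgwi cqfg
Hunk 2: at line 13 remove [gmjrv,clgwi] add [dwoz,ssk] -> 16 lines: ati sblfx mpd sgpy yvqzf nanar dbbse zaxxs aka xxpf nctxo ddxkt hvorb dwoz ssk cqfg
Hunk 3: at line 10 remove [nctxo,ddxkt] add [hbsci,ckgio,keocg] -> 17 lines: ati sblfx mpd sgpy yvqzf nanar dbbse zaxxs aka xxpf hbsci ckgio keocg hvorb dwoz ssk cqfg
Hunk 4: at line 7 remove [aka] add [lum] -> 17 lines: ati sblfx mpd sgpy yvqzf nanar dbbse zaxxs lum xxpf hbsci ckgio keocg hvorb dwoz ssk cqfg
Hunk 5: at line 2 remove [mpd,sgpy,yvqzf] add [rqi,fgfdx,fnio] -> 17 lines: ati sblfx rqi fgfdx fnio nanar dbbse zaxxs lum xxpf hbsci ckgio keocg hvorb dwoz ssk cqfg
Final line 15: dwoz

Answer: dwoz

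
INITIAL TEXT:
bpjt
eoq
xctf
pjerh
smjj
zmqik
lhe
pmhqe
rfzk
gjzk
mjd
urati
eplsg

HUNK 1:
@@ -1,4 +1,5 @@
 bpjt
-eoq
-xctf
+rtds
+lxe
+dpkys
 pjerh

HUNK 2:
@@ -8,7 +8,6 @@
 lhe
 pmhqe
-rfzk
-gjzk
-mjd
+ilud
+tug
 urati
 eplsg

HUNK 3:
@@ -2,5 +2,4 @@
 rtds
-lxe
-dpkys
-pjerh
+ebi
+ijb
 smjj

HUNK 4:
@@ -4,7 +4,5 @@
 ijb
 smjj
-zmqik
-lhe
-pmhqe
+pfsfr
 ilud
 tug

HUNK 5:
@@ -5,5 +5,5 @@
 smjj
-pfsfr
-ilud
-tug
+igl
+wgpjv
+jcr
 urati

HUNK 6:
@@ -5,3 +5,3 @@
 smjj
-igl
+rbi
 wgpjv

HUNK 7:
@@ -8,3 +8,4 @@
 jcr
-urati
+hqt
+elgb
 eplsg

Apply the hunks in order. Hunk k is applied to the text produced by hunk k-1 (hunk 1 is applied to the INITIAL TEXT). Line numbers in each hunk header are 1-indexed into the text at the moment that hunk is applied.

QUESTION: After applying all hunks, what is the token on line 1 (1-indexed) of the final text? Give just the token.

Hunk 1: at line 1 remove [eoq,xctf] add [rtds,lxe,dpkys] -> 14 lines: bpjt rtds lxe dpkys pjerh smjj zmqik lhe pmhqe rfzk gjzk mjd urati eplsg
Hunk 2: at line 8 remove [rfzk,gjzk,mjd] add [ilud,tug] -> 13 lines: bpjt rtds lxe dpkys pjerh smjj zmqik lhe pmhqe ilud tug urati eplsg
Hunk 3: at line 2 remove [lxe,dpkys,pjerh] add [ebi,ijb] -> 12 lines: bpjt rtds ebi ijb smjj zmqik lhe pmhqe ilud tug urati eplsg
Hunk 4: at line 4 remove [zmqik,lhe,pmhqe] add [pfsfr] -> 10 lines: bpjt rtds ebi ijb smjj pfsfr ilud tug urati eplsg
Hunk 5: at line 5 remove [pfsfr,ilud,tug] add [igl,wgpjv,jcr] -> 10 lines: bpjt rtds ebi ijb smjj igl wgpjv jcr urati eplsg
Hunk 6: at line 5 remove [igl] add [rbi] -> 10 lines: bpjt rtds ebi ijb smjj rbi wgpjv jcr urati eplsg
Hunk 7: at line 8 remove [urati] add [hqt,elgb] -> 11 lines: bpjt rtds ebi ijb smjj rbi wgpjv jcr hqt elgb eplsg
Final line 1: bpjt

Answer: bpjt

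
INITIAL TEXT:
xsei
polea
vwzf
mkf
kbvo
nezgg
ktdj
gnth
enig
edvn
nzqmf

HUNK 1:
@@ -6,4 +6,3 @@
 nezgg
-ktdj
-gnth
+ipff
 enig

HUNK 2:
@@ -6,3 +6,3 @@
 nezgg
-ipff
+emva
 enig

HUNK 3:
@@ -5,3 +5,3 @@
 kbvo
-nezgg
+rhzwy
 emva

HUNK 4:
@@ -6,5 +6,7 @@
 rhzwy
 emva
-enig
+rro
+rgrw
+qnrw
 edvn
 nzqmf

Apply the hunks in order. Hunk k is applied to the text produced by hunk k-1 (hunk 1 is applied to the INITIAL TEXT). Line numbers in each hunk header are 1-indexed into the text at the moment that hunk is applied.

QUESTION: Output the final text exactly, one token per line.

Answer: xsei
polea
vwzf
mkf
kbvo
rhzwy
emva
rro
rgrw
qnrw
edvn
nzqmf

Derivation:
Hunk 1: at line 6 remove [ktdj,gnth] add [ipff] -> 10 lines: xsei polea vwzf mkf kbvo nezgg ipff enig edvn nzqmf
Hunk 2: at line 6 remove [ipff] add [emva] -> 10 lines: xsei polea vwzf mkf kbvo nezgg emva enig edvn nzqmf
Hunk 3: at line 5 remove [nezgg] add [rhzwy] -> 10 lines: xsei polea vwzf mkf kbvo rhzwy emva enig edvn nzqmf
Hunk 4: at line 6 remove [enig] add [rro,rgrw,qnrw] -> 12 lines: xsei polea vwzf mkf kbvo rhzwy emva rro rgrw qnrw edvn nzqmf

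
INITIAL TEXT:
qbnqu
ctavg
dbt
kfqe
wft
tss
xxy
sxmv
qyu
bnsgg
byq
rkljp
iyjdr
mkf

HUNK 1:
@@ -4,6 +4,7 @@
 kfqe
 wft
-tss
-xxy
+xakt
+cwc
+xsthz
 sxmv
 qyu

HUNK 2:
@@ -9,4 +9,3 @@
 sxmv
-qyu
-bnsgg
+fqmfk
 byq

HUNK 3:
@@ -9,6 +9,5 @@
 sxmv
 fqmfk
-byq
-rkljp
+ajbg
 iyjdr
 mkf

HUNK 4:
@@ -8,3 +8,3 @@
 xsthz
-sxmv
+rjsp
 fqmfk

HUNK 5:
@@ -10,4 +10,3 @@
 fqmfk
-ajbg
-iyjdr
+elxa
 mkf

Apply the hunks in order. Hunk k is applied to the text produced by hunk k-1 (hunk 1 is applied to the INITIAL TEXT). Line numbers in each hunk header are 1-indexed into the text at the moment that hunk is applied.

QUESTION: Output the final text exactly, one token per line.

Answer: qbnqu
ctavg
dbt
kfqe
wft
xakt
cwc
xsthz
rjsp
fqmfk
elxa
mkf

Derivation:
Hunk 1: at line 4 remove [tss,xxy] add [xakt,cwc,xsthz] -> 15 lines: qbnqu ctavg dbt kfqe wft xakt cwc xsthz sxmv qyu bnsgg byq rkljp iyjdr mkf
Hunk 2: at line 9 remove [qyu,bnsgg] add [fqmfk] -> 14 lines: qbnqu ctavg dbt kfqe wft xakt cwc xsthz sxmv fqmfk byq rkljp iyjdr mkf
Hunk 3: at line 9 remove [byq,rkljp] add [ajbg] -> 13 lines: qbnqu ctavg dbt kfqe wft xakt cwc xsthz sxmv fqmfk ajbg iyjdr mkf
Hunk 4: at line 8 remove [sxmv] add [rjsp] -> 13 lines: qbnqu ctavg dbt kfqe wft xakt cwc xsthz rjsp fqmfk ajbg iyjdr mkf
Hunk 5: at line 10 remove [ajbg,iyjdr] add [elxa] -> 12 lines: qbnqu ctavg dbt kfqe wft xakt cwc xsthz rjsp fqmfk elxa mkf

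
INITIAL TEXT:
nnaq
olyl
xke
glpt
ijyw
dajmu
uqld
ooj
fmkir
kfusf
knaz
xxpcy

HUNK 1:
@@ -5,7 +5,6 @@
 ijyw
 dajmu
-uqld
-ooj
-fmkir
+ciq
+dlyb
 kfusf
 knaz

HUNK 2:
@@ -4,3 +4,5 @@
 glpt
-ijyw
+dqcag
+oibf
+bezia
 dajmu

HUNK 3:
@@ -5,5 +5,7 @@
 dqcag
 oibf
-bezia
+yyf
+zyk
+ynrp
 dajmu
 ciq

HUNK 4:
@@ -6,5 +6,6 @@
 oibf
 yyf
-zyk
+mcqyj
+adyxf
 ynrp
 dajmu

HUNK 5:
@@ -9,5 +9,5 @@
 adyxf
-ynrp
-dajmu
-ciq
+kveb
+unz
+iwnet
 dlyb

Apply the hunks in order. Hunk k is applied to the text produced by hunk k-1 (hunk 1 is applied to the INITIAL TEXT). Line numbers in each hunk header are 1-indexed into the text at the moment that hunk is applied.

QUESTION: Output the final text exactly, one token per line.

Answer: nnaq
olyl
xke
glpt
dqcag
oibf
yyf
mcqyj
adyxf
kveb
unz
iwnet
dlyb
kfusf
knaz
xxpcy

Derivation:
Hunk 1: at line 5 remove [uqld,ooj,fmkir] add [ciq,dlyb] -> 11 lines: nnaq olyl xke glpt ijyw dajmu ciq dlyb kfusf knaz xxpcy
Hunk 2: at line 4 remove [ijyw] add [dqcag,oibf,bezia] -> 13 lines: nnaq olyl xke glpt dqcag oibf bezia dajmu ciq dlyb kfusf knaz xxpcy
Hunk 3: at line 5 remove [bezia] add [yyf,zyk,ynrp] -> 15 lines: nnaq olyl xke glpt dqcag oibf yyf zyk ynrp dajmu ciq dlyb kfusf knaz xxpcy
Hunk 4: at line 6 remove [zyk] add [mcqyj,adyxf] -> 16 lines: nnaq olyl xke glpt dqcag oibf yyf mcqyj adyxf ynrp dajmu ciq dlyb kfusf knaz xxpcy
Hunk 5: at line 9 remove [ynrp,dajmu,ciq] add [kveb,unz,iwnet] -> 16 lines: nnaq olyl xke glpt dqcag oibf yyf mcqyj adyxf kveb unz iwnet dlyb kfusf knaz xxpcy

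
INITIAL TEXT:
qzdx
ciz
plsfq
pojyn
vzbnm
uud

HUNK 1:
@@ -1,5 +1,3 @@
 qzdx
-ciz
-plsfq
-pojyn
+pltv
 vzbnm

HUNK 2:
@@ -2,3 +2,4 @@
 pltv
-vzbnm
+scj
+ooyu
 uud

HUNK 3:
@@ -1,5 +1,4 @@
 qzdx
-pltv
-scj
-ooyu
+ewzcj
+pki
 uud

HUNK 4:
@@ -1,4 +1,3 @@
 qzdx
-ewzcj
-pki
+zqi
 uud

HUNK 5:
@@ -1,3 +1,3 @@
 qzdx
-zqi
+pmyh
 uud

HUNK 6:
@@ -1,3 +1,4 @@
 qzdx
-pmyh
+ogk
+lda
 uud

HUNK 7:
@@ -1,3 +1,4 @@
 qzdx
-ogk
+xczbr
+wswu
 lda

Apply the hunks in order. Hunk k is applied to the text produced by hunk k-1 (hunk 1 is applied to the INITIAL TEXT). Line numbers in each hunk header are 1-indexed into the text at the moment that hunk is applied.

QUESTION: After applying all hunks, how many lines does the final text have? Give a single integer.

Answer: 5

Derivation:
Hunk 1: at line 1 remove [ciz,plsfq,pojyn] add [pltv] -> 4 lines: qzdx pltv vzbnm uud
Hunk 2: at line 2 remove [vzbnm] add [scj,ooyu] -> 5 lines: qzdx pltv scj ooyu uud
Hunk 3: at line 1 remove [pltv,scj,ooyu] add [ewzcj,pki] -> 4 lines: qzdx ewzcj pki uud
Hunk 4: at line 1 remove [ewzcj,pki] add [zqi] -> 3 lines: qzdx zqi uud
Hunk 5: at line 1 remove [zqi] add [pmyh] -> 3 lines: qzdx pmyh uud
Hunk 6: at line 1 remove [pmyh] add [ogk,lda] -> 4 lines: qzdx ogk lda uud
Hunk 7: at line 1 remove [ogk] add [xczbr,wswu] -> 5 lines: qzdx xczbr wswu lda uud
Final line count: 5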